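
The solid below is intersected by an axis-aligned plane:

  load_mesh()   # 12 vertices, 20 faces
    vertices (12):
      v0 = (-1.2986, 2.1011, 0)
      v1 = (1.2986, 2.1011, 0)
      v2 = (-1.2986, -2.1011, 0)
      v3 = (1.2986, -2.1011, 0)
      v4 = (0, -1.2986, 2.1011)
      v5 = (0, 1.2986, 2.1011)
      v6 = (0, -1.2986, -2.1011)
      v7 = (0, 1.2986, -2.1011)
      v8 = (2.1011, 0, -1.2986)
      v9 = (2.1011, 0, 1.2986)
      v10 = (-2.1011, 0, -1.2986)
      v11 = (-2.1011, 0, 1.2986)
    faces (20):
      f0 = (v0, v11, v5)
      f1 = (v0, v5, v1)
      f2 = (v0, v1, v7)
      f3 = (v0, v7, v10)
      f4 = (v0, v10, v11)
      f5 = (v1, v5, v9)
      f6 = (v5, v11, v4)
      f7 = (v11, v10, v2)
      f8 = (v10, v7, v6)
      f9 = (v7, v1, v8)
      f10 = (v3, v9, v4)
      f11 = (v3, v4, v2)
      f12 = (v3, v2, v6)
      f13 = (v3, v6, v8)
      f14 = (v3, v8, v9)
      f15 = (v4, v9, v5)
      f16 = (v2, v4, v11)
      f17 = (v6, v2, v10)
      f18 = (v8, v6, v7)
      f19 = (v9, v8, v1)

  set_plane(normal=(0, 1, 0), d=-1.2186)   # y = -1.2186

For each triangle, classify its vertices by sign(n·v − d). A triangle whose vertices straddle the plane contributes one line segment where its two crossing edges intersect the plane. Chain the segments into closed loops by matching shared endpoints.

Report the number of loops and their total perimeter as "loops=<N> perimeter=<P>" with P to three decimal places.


loops=1 perimeter=11.256

Straddling triangles (10 of 20):
  (v5,v11,v4) [++-] → (-0.129438, -1.2186, 2.05166)–(0, -1.2186, 2.1011)  len=0.1386
  (v11,v10,v2) [++-] → (-1.63566, -1.2186, -0.545435)–(-1.63566, -1.2186, 0.545435)  len=1.0909
  (v10,v7,v6) [++-] → (0, -1.2186, -2.1011)–(-0.129438, -1.2186, -2.05166)  len=0.1386
  (v3,v9,v4) [-+-] → (1.63566, -1.2186, 0.545435)–(0.129438, -1.2186, 2.05166)  len=2.1301
  (v3,v6,v8) [--+] → (0.129438, -1.2186, -2.05166)–(1.63566, -1.2186, -0.545435)  len=2.1301
  (v3,v8,v9) [-++] → (1.63566, -1.2186, -0.545435)–(1.63566, -1.2186, 0.545435)  len=1.0909
  (v4,v9,v5) [-++] → (0.129438, -1.2186, 2.05166)–(0, -1.2186, 2.1011)  len=0.1386
  (v2,v4,v11) [--+] → (-0.129438, -1.2186, 2.05166)–(-1.63566, -1.2186, 0.545435)  len=2.1301
  (v6,v2,v10) [--+] → (-1.63566, -1.2186, -0.545435)–(-0.129438, -1.2186, -2.05166)  len=2.1301
  (v8,v6,v7) [+-+] → (0.129438, -1.2186, -2.05166)–(0, -1.2186, -2.1011)  len=0.1386

Chained into 1 loop(s):
  loop 1: 10 segments, perimeter = 11.2565
Total perimeter = 11.256


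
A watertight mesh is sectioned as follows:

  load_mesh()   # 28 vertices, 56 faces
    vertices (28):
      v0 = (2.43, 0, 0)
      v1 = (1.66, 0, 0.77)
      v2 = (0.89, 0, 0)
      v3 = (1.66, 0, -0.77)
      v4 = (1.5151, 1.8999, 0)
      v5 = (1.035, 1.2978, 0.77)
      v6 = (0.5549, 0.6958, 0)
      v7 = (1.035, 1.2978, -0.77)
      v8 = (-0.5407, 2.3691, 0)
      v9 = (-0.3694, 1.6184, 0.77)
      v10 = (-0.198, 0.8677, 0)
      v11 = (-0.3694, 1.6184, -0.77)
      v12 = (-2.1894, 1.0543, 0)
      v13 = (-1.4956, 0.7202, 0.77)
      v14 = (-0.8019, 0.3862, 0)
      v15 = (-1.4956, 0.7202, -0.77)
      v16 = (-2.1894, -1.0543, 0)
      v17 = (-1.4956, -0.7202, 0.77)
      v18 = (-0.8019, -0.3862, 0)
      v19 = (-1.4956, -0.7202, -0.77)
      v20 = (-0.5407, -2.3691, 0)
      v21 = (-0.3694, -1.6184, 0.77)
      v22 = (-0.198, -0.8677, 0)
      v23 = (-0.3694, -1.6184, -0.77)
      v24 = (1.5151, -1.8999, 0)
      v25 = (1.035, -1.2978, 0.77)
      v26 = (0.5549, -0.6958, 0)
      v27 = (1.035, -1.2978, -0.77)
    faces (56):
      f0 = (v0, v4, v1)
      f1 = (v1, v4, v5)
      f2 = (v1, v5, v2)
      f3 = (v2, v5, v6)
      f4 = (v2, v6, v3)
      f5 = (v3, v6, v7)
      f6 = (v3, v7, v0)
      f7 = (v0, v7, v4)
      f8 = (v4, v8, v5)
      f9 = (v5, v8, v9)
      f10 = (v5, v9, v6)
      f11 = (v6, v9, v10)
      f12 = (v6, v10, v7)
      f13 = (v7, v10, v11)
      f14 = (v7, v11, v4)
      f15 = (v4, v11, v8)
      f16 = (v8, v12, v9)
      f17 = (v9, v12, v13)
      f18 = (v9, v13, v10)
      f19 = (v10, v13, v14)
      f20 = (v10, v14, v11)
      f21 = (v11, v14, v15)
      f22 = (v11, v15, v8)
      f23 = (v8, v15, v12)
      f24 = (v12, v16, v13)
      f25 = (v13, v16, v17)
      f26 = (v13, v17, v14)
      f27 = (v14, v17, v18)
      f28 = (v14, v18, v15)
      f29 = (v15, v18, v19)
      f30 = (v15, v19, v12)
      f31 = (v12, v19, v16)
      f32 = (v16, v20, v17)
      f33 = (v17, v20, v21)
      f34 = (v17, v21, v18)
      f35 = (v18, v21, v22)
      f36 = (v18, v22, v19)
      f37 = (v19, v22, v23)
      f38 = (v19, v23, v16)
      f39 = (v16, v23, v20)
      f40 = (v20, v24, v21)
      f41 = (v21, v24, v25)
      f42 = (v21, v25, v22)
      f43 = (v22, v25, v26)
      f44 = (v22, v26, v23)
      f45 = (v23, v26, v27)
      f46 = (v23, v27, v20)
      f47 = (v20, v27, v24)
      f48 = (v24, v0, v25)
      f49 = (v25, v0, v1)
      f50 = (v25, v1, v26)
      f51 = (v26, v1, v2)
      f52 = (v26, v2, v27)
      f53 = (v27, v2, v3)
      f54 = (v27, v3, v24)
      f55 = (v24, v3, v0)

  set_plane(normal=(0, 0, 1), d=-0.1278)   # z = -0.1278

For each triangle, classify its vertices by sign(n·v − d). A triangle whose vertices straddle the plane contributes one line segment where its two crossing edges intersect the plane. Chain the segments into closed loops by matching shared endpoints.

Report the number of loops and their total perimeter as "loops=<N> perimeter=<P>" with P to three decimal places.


Straddling triangles (28 of 56):
  (v2,v6,v3) [++-] → (0.738318, 0.580315, -0.1278)–(1.0178, 0, -0.1278)  len=0.6441
  (v3,v6,v7) [-+-] → (0.738318, 0.580315, -0.1278)–(0.634584, 0.795716, -0.1278)  len=0.2391
  (v3,v7,v0) [--+] → (2.19847, 0.215401, -0.1278)–(2.3022, 0, -0.1278)  len=0.2391
  (v0,v7,v4) [+-+] → (2.19847, 0.215401, -0.1278)–(1.43542, 1.79997, -0.1278)  len=1.7587
  (v6,v10,v7) [++-] → (0.00664597, 0.939085, -0.1278)–(0.634584, 0.795716, -0.1278)  len=0.6441
  (v7,v10,v11) [-+-] → (0.00664597, 0.939085, -0.1278)–(-0.226448, 0.992297, -0.1278)  len=0.2391
  (v7,v11,v4) [--+] → (1.20232, 1.85318, -0.1278)–(1.43542, 1.79997, -0.1278)  len=0.2391
  (v4,v11,v8) [+-+] → (1.20232, 1.85318, -0.1278)–(-0.512269, 2.2445, -0.1278)  len=1.7587
  (v10,v14,v11) [++-] → (-0.730116, 0.590713, -0.1278)–(-0.226448, 0.992297, -0.1278)  len=0.6442
  (v11,v14,v15) [-+-] → (-0.730116, 0.590713, -0.1278)–(-0.917036, 0.441635, -0.1278)  len=0.2391
  (v11,v15,v8) [--+] → (-0.699189, 2.09543, -0.1278)–(-0.512269, 2.2445, -0.1278)  len=0.2391
  (v8,v15,v12) [+-+] → (-0.699189, 2.09543, -0.1278)–(-2.07425, 0.998848, -0.1278)  len=1.7588
  (v14,v18,v15) [++-] → (-0.917036, -0.202566, -0.1278)–(-0.917036, 0.441635, -0.1278)  len=0.6442
  (v15,v18,v19) [-+-] → (-0.917036, -0.202566, -0.1278)–(-0.917036, -0.441635, -0.1278)  len=0.2391
  (v15,v19,v12) [--+] → (-2.07425, 0.759779, -0.1278)–(-2.07425, 0.998848, -0.1278)  len=0.2391
  (v12,v19,v16) [+-+] → (-2.07425, 0.759779, -0.1278)–(-2.07425, -0.998848, -0.1278)  len=1.7586
  (v18,v22,v19) [++-] → (-0.413368, -0.843219, -0.1278)–(-0.917036, -0.441635, -0.1278)  len=0.6442
  (v19,v22,v23) [-+-] → (-0.413368, -0.843219, -0.1278)–(-0.226448, -0.992297, -0.1278)  len=0.2391
  (v19,v23,v16) [--+] → (-1.88733, -1.14793, -0.1278)–(-2.07425, -0.998848, -0.1278)  len=0.2391
  (v16,v23,v20) [+-+] → (-1.88733, -1.14793, -0.1278)–(-0.512269, -2.2445, -0.1278)  len=1.7588
  (v22,v26,v23) [++-] → (0.40149, -0.848928, -0.1278)–(-0.226448, -0.992297, -0.1278)  len=0.6441
  (v23,v26,v27) [-+-] → (0.40149, -0.848928, -0.1278)–(0.634584, -0.795716, -0.1278)  len=0.2391
  (v23,v27,v20) [--+] → (-0.279175, -2.19129, -0.1278)–(-0.512269, -2.2445, -0.1278)  len=0.2391
  (v20,v27,v24) [+-+] → (-0.279175, -2.19129, -0.1278)–(1.43542, -1.79997, -0.1278)  len=1.7587
  (v26,v2,v27) [++-] → (0.914066, -0.215401, -0.1278)–(0.634584, -0.795716, -0.1278)  len=0.6441
  (v27,v2,v3) [-+-] → (0.914066, -0.215401, -0.1278)–(1.0178, 0, -0.1278)  len=0.2391
  (v27,v3,v24) [--+] → (1.53915, -1.58457, -0.1278)–(1.43542, -1.79997, -0.1278)  len=0.2391
  (v24,v3,v0) [+-+] → (1.53915, -1.58457, -0.1278)–(2.3022, 0, -0.1278)  len=1.7587

Chained into 2 loop(s):
  loop 1: 14 segments, perimeter = 6.1825
  loop 2: 14 segments, perimeter = 13.9845
Total perimeter = 20.167

loops=2 perimeter=20.167


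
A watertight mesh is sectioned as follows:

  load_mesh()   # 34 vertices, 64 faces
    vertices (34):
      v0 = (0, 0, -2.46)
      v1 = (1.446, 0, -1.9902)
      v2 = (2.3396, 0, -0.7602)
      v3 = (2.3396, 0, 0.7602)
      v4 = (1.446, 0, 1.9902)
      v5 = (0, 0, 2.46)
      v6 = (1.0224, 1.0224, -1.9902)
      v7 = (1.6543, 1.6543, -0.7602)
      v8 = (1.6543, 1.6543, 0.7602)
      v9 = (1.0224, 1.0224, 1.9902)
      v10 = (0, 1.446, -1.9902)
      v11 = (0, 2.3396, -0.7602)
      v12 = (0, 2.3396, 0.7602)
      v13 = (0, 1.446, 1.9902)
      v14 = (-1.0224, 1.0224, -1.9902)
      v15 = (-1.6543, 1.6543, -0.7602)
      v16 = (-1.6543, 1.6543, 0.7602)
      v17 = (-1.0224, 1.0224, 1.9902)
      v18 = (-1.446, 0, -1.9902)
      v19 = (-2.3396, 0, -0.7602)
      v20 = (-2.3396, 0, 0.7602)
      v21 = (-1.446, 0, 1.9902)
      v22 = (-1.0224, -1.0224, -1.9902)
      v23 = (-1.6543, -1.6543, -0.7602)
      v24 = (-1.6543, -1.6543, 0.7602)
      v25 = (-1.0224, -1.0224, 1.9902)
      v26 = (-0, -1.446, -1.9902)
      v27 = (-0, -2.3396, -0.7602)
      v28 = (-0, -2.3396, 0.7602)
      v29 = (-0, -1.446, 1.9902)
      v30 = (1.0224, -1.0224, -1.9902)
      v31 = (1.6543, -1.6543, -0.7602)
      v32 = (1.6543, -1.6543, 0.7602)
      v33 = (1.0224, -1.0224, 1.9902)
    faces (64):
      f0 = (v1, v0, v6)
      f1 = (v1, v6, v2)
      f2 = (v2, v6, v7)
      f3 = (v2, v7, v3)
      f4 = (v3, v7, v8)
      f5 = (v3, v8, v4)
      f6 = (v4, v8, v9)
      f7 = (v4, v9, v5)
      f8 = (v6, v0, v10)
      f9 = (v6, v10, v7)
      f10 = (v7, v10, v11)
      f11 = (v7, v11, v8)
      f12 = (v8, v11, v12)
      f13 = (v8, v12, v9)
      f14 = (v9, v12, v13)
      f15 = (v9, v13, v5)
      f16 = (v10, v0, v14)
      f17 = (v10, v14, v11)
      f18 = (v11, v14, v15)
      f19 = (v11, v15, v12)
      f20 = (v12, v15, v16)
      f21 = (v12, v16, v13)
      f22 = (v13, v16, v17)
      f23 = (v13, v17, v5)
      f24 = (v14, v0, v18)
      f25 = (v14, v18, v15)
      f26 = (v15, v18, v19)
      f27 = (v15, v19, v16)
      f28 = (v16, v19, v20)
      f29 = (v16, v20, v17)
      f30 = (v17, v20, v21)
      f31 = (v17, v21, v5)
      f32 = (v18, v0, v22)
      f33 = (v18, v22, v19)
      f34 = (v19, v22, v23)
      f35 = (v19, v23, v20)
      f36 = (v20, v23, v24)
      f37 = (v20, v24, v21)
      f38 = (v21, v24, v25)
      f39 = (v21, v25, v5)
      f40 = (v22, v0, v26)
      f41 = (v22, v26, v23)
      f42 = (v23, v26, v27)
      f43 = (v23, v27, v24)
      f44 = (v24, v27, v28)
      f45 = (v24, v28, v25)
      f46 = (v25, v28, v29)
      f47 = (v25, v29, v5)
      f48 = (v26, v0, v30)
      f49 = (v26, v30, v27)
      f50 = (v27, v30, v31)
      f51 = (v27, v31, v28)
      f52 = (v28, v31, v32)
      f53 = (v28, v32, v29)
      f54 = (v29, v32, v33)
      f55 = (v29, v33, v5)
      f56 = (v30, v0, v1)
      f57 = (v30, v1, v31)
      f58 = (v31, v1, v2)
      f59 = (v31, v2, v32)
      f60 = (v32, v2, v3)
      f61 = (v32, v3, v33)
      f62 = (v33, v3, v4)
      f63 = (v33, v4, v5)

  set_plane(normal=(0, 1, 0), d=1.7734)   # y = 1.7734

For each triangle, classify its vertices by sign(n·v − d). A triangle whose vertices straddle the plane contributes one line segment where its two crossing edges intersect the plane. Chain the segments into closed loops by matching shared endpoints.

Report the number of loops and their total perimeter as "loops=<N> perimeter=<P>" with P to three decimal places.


Straddling triangles (10 of 64):
  (v7,v10,v11) [--+] → (0, 1.7734, -1.53955)–(1.3668, 1.7734, -0.7602)  len=1.5734
  (v7,v11,v8) [-+-] → (1.3668, 1.7734, -0.7602)–(1.3668, 1.7734, 0.495966)  len=1.2562
  (v8,v11,v12) [-++] → (1.3668, 1.7734, 0.495966)–(1.3668, 1.7734, 0.7602)  len=0.2642
  (v8,v12,v9) [-+-] → (1.3668, 1.7734, 0.7602)–(0.43948, 1.7734, 1.28892)  len=1.0675
  (v9,v12,v13) [-+-] → (0.43948, 1.7734, 1.28892)–(0, 1.7734, 1.53955)  len=0.5059
  (v10,v14,v11) [--+] → (-0.43948, 1.7734, -1.28892)–(0, 1.7734, -1.53955)  len=0.5059
  (v11,v14,v15) [+--] → (-0.43948, 1.7734, -1.28892)–(-1.3668, 1.7734, -0.7602)  len=1.0675
  (v11,v15,v12) [+-+] → (-1.3668, 1.7734, -0.7602)–(-1.3668, 1.7734, -0.495966)  len=0.2642
  (v12,v15,v16) [+--] → (-1.3668, 1.7734, -0.495966)–(-1.3668, 1.7734, 0.7602)  len=1.2562
  (v12,v16,v13) [+--] → (-1.3668, 1.7734, 0.7602)–(0, 1.7734, 1.53955)  len=1.5734

Chained into 1 loop(s):
  loop 1: 10 segments, perimeter = 9.3343
Total perimeter = 9.334

loops=1 perimeter=9.334


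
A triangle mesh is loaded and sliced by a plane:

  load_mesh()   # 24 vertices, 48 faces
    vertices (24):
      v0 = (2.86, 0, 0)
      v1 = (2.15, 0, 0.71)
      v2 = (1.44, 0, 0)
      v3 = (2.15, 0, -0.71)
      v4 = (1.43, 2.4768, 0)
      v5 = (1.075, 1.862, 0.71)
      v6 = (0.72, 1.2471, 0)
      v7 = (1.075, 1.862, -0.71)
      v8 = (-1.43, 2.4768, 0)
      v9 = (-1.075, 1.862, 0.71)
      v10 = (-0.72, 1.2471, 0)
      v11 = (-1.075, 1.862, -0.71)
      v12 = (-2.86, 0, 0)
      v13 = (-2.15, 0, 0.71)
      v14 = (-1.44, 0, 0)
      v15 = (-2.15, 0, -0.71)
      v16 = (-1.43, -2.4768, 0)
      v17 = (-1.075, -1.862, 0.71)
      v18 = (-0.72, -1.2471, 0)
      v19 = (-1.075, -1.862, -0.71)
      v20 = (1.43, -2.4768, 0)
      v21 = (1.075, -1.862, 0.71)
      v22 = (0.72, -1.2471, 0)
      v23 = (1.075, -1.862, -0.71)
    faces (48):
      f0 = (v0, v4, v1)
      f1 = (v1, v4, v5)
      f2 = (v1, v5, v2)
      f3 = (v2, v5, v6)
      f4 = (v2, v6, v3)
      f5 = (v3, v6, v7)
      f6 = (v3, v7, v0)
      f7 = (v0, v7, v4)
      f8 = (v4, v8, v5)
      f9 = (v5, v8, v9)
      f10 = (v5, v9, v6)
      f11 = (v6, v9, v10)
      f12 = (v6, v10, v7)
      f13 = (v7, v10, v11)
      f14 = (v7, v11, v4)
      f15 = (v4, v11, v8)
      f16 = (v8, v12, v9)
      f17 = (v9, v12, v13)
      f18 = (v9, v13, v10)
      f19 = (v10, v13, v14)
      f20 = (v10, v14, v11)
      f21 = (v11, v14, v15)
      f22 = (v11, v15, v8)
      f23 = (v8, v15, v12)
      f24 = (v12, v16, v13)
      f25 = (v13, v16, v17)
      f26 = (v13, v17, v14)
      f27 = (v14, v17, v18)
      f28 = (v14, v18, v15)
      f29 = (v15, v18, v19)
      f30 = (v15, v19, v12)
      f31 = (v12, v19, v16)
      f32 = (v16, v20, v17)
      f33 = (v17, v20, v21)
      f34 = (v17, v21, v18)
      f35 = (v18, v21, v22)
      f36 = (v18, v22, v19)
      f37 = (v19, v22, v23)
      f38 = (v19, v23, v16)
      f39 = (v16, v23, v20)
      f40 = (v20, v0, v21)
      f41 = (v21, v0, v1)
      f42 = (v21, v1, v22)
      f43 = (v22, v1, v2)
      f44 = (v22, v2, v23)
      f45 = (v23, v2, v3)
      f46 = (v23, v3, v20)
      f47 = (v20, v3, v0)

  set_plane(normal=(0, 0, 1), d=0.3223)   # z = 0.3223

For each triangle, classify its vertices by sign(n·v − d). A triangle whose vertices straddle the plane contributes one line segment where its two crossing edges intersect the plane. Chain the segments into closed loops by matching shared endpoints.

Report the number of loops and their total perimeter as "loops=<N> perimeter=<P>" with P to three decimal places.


Straddling triangles (24 of 48):
  (v0,v4,v1) [--+] → (1.75684, 1.35247, 0.3223)–(2.5377, 0, 0.3223)  len=1.5617
  (v1,v4,v5) [+-+] → (1.75684, 1.35247, 0.3223)–(1.26885, 2.19772, 0.3223)  len=0.9760
  (v1,v5,v2) [++-] → (1.27431, 0.845243, 0.3223)–(1.7623, 0, 0.3223)  len=0.9760
  (v2,v5,v6) [-+-] → (1.27431, 0.845243, 0.3223)–(0.88115, 1.52623, 0.3223)  len=0.7863
  (v4,v8,v5) [--+] → (-0.292871, 2.19772, 0.3223)–(1.26885, 2.19772, 0.3223)  len=1.5617
  (v5,v8,v9) [+-+] → (-0.292871, 2.19772, 0.3223)–(-1.26885, 2.19772, 0.3223)  len=0.9760
  (v5,v9,v6) [++-] → (-0.0948289, 1.52623, 0.3223)–(0.88115, 1.52623, 0.3223)  len=0.9760
  (v6,v9,v10) [-+-] → (-0.0948289, 1.52623, 0.3223)–(-0.88115, 1.52623, 0.3223)  len=0.7863
  (v8,v12,v9) [--+] → (-2.04971, 0.845243, 0.3223)–(-1.26885, 2.19772, 0.3223)  len=1.5617
  (v9,v12,v13) [+-+] → (-2.04971, 0.845243, 0.3223)–(-2.5377, 0, 0.3223)  len=0.9760
  (v9,v13,v10) [++-] → (-1.36914, 0.680987, 0.3223)–(-0.88115, 1.52623, 0.3223)  len=0.9760
  (v10,v13,v14) [-+-] → (-1.36914, 0.680987, 0.3223)–(-1.7623, 0, 0.3223)  len=0.7863
  (v12,v16,v13) [--+] → (-1.75684, -1.35247, 0.3223)–(-2.5377, 0, 0.3223)  len=1.5617
  (v13,v16,v17) [+-+] → (-1.75684, -1.35247, 0.3223)–(-1.26885, -2.19772, 0.3223)  len=0.9760
  (v13,v17,v14) [++-] → (-1.27431, -0.845243, 0.3223)–(-1.7623, 0, 0.3223)  len=0.9760
  (v14,v17,v18) [-+-] → (-1.27431, -0.845243, 0.3223)–(-0.88115, -1.52623, 0.3223)  len=0.7863
  (v16,v20,v17) [--+] → (0.292871, -2.19772, 0.3223)–(-1.26885, -2.19772, 0.3223)  len=1.5617
  (v17,v20,v21) [+-+] → (0.292871, -2.19772, 0.3223)–(1.26885, -2.19772, 0.3223)  len=0.9760
  (v17,v21,v18) [++-] → (0.0948289, -1.52623, 0.3223)–(-0.88115, -1.52623, 0.3223)  len=0.9760
  (v18,v21,v22) [-+-] → (0.0948289, -1.52623, 0.3223)–(0.88115, -1.52623, 0.3223)  len=0.7863
  (v20,v0,v21) [--+] → (2.04971, -0.845243, 0.3223)–(1.26885, -2.19772, 0.3223)  len=1.5617
  (v21,v0,v1) [+-+] → (2.04971, -0.845243, 0.3223)–(2.5377, 0, 0.3223)  len=0.9760
  (v21,v1,v22) [++-] → (1.36914, -0.680987, 0.3223)–(0.88115, -1.52623, 0.3223)  len=0.9760
  (v22,v1,v2) [-+-] → (1.36914, -0.680987, 0.3223)–(1.7623, 0, 0.3223)  len=0.7863

Chained into 2 loop(s):
  loop 1: 12 segments, perimeter = 15.2262
  loop 2: 12 segments, perimeter = 10.5739
Total perimeter = 25.800

loops=2 perimeter=25.800


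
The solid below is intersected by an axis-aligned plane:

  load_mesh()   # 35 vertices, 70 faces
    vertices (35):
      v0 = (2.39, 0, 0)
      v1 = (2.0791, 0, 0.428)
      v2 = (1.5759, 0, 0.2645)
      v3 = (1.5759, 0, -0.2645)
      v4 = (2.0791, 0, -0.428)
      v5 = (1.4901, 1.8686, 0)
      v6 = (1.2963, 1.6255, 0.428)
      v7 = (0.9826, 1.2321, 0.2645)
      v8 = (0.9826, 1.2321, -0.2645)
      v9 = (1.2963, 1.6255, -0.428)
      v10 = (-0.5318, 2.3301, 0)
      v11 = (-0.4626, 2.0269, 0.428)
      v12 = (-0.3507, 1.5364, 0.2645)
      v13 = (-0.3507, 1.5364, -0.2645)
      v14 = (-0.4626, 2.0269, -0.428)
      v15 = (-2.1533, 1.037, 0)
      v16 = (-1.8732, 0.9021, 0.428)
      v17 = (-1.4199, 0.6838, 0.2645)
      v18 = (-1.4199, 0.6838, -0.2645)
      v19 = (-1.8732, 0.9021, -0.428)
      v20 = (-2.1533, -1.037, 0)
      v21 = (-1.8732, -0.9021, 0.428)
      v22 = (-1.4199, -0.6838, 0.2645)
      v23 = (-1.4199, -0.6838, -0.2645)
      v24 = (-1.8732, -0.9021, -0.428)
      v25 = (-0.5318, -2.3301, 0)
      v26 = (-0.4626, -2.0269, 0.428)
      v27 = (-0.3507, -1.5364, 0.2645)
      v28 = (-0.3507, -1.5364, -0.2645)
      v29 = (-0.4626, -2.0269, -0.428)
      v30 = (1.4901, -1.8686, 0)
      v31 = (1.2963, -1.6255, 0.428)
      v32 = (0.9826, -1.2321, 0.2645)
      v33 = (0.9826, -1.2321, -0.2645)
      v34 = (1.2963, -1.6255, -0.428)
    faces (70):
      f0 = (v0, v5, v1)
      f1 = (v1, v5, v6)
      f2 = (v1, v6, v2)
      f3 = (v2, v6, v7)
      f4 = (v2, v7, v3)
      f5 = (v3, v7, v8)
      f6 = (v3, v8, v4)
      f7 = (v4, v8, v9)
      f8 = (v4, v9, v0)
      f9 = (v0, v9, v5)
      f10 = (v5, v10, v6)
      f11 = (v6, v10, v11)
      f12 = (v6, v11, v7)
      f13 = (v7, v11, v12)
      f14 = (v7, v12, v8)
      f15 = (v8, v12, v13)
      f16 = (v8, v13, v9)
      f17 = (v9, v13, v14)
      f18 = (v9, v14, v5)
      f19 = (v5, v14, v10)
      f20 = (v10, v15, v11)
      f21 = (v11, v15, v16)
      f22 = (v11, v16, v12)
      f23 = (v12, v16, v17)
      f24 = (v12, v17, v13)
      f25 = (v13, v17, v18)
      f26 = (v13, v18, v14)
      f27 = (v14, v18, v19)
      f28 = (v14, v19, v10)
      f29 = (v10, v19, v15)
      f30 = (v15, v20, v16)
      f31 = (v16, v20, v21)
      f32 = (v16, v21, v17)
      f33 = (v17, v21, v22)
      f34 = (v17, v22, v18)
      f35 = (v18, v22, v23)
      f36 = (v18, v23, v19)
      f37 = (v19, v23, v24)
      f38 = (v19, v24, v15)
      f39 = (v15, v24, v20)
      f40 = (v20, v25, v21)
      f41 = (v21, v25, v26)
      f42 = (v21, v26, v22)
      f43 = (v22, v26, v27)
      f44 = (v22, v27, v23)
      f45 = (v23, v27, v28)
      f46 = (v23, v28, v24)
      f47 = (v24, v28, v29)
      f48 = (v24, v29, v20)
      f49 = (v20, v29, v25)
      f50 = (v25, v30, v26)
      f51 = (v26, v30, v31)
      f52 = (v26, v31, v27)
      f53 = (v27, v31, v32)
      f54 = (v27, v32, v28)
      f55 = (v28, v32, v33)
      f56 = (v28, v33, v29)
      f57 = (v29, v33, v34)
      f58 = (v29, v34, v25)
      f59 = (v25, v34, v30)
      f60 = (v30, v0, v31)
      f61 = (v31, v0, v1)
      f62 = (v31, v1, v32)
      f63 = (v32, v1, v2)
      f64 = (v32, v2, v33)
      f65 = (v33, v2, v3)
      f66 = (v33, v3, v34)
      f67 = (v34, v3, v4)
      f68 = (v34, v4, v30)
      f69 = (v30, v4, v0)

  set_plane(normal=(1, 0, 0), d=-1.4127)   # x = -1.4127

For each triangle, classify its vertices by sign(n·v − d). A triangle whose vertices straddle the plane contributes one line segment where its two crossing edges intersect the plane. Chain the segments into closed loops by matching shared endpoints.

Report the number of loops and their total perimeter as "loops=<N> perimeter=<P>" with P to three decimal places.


loops=2 perimeter=5.700

Straddling triangles (20 of 70):
  (v10,v15,v11) [+-+] → (-1.4127, 1.62761, 0)–(-1.4127, 1.47062, 0.187483)  len=0.2445
  (v11,v15,v16) [+--] → (-1.4127, 1.47062, 0.187483)–(-1.4127, 1.2693, 0.428)  len=0.3137
  (v11,v16,v12) [+-+] → (-1.4127, 1.2693, 0.428)–(-1.4127, 1.09395, 0.378547)  len=0.1822
  (v12,v16,v17) [+--] → (-1.4127, 1.09395, 0.378547)–(-1.4127, 0.689541, 0.2645)  len=0.4202
  (v12,v17,v13) [+-+] → (-1.4127, 0.689541, 0.2645)–(-1.4127, 0.689541, 0.260938)  len=0.0036
  (v13,v17,v18) [+--] → (-1.4127, 0.689541, 0.260938)–(-1.4127, 0.689541, -0.2645)  len=0.5254
  (v13,v18,v14) [+-+] → (-1.4127, 0.689541, -0.2645)–(-1.4127, 0.693902, -0.26573)  len=0.0045
  (v14,v18,v19) [+--] → (-1.4127, 0.693902, -0.26573)–(-1.4127, 1.2693, -0.428)  len=0.5978
  (v14,v19,v10) [+-+] → (-1.4127, 1.2693, -0.428)–(-1.4127, 1.39233, -0.281068)  len=0.1916
  (v10,v19,v15) [+--] → (-1.4127, 1.39233, -0.281068)–(-1.4127, 1.62761, 0)  len=0.3665
  (v20,v25,v21) [-+-] → (-1.4127, -1.62761, 0)–(-1.4127, -1.39233, 0.281068)  len=0.3665
  (v21,v25,v26) [-++] → (-1.4127, -1.39233, 0.281068)–(-1.4127, -1.2693, 0.428)  len=0.1916
  (v21,v26,v22) [-+-] → (-1.4127, -1.2693, 0.428)–(-1.4127, -0.693902, 0.26573)  len=0.5978
  (v22,v26,v27) [-++] → (-1.4127, -0.693902, 0.26573)–(-1.4127, -0.689541, 0.2645)  len=0.0045
  (v22,v27,v23) [-+-] → (-1.4127, -0.689541, 0.2645)–(-1.4127, -0.689541, -0.260938)  len=0.5254
  (v23,v27,v28) [-++] → (-1.4127, -0.689541, -0.260938)–(-1.4127, -0.689541, -0.2645)  len=0.0036
  (v23,v28,v24) [-+-] → (-1.4127, -0.689541, -0.2645)–(-1.4127, -1.09395, -0.378547)  len=0.4202
  (v24,v28,v29) [-++] → (-1.4127, -1.09395, -0.378547)–(-1.4127, -1.2693, -0.428)  len=0.1822
  (v24,v29,v20) [-+-] → (-1.4127, -1.2693, -0.428)–(-1.4127, -1.47062, -0.187483)  len=0.3137
  (v20,v29,v25) [-++] → (-1.4127, -1.47062, -0.187483)–(-1.4127, -1.62761, 0)  len=0.2445

Chained into 2 loop(s):
  loop 1: 10 segments, perimeter = 2.8501
  loop 2: 10 segments, perimeter = 2.8501
Total perimeter = 5.700


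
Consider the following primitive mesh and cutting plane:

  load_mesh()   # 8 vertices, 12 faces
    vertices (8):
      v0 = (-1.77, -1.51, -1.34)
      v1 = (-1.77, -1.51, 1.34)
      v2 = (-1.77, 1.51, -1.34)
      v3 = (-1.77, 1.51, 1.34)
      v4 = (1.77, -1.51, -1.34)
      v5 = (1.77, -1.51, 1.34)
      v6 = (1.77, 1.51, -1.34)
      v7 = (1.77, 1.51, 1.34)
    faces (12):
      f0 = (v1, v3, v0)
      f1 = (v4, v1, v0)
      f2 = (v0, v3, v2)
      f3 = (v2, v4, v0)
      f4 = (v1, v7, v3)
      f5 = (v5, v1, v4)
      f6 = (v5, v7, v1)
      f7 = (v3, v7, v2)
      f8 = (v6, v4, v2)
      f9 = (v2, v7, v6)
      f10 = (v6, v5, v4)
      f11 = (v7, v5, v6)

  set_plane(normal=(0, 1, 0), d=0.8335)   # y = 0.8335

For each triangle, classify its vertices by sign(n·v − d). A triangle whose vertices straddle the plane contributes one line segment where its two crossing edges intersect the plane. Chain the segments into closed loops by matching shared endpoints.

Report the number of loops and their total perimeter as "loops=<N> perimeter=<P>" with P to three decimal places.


Straddling triangles (8 of 12):
  (v1,v3,v0) [-+-] → (-1.77, 0.8335, 1.34)–(-1.77, 0.8335, 0.739662)  len=0.6003
  (v0,v3,v2) [-++] → (-1.77, 0.8335, 0.739662)–(-1.77, 0.8335, -1.34)  len=2.0797
  (v2,v4,v0) [+--] → (-0.977017, 0.8335, -1.34)–(-1.77, 0.8335, -1.34)  len=0.7930
  (v1,v7,v3) [-++] → (0.977017, 0.8335, 1.34)–(-1.77, 0.8335, 1.34)  len=2.7470
  (v5,v7,v1) [-+-] → (1.77, 0.8335, 1.34)–(0.977017, 0.8335, 1.34)  len=0.7930
  (v6,v4,v2) [+-+] → (1.77, 0.8335, -1.34)–(-0.977017, 0.8335, -1.34)  len=2.7470
  (v6,v5,v4) [+--] → (1.77, 0.8335, -0.739662)–(1.77, 0.8335, -1.34)  len=0.6003
  (v7,v5,v6) [+-+] → (1.77, 0.8335, 1.34)–(1.77, 0.8335, -0.739662)  len=2.0797

Chained into 1 loop(s):
  loop 1: 8 segments, perimeter = 12.4400
Total perimeter = 12.440

loops=1 perimeter=12.440


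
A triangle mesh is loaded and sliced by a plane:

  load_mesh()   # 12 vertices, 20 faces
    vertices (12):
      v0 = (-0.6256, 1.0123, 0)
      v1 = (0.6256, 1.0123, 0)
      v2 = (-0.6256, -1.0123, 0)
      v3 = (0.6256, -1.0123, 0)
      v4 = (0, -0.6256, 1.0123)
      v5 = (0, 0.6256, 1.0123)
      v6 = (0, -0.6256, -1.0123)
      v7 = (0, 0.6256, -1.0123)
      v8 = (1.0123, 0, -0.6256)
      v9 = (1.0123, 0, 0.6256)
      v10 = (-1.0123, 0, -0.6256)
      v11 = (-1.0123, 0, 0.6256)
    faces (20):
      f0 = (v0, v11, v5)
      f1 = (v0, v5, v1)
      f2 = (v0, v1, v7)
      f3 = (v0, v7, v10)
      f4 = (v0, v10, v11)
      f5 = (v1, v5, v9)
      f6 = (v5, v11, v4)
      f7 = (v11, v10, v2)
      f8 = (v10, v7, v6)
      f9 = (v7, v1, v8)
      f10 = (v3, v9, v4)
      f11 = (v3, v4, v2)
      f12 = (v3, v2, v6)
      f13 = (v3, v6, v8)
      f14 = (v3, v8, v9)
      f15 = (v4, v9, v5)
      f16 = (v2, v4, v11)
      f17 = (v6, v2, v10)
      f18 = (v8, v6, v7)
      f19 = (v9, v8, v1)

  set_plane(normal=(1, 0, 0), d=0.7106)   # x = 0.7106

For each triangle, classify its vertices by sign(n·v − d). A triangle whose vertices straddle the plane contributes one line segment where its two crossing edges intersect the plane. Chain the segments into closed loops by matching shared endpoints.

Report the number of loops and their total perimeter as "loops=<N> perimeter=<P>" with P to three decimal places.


Straddling triangles (8 of 20):
  (v1,v5,v9) [--+] → (0.7106, 0.18645, 0.74085)–(0.7106, 0.789788, 0.137512)  len=0.8532
  (v7,v1,v8) [--+] → (0.7106, 0.789788, -0.137512)–(0.7106, 0.18645, -0.74085)  len=0.8532
  (v3,v9,v4) [-+-] → (0.7106, -0.789788, 0.137512)–(0.7106, -0.18645, 0.74085)  len=0.8532
  (v3,v6,v8) [--+] → (0.7106, -0.18645, -0.74085)–(0.7106, -0.789788, -0.137512)  len=0.8532
  (v3,v8,v9) [-++] → (0.7106, -0.789788, -0.137512)–(0.7106, -0.789788, 0.137512)  len=0.2750
  (v4,v9,v5) [-+-] → (0.7106, -0.18645, 0.74085)–(0.7106, 0.18645, 0.74085)  len=0.3729
  (v8,v6,v7) [+--] → (0.7106, -0.18645, -0.74085)–(0.7106, 0.18645, -0.74085)  len=0.3729
  (v9,v8,v1) [++-] → (0.7106, 0.789788, -0.137512)–(0.7106, 0.789788, 0.137512)  len=0.2750

Chained into 1 loop(s):
  loop 1: 8 segments, perimeter = 4.7088
Total perimeter = 4.709

loops=1 perimeter=4.709


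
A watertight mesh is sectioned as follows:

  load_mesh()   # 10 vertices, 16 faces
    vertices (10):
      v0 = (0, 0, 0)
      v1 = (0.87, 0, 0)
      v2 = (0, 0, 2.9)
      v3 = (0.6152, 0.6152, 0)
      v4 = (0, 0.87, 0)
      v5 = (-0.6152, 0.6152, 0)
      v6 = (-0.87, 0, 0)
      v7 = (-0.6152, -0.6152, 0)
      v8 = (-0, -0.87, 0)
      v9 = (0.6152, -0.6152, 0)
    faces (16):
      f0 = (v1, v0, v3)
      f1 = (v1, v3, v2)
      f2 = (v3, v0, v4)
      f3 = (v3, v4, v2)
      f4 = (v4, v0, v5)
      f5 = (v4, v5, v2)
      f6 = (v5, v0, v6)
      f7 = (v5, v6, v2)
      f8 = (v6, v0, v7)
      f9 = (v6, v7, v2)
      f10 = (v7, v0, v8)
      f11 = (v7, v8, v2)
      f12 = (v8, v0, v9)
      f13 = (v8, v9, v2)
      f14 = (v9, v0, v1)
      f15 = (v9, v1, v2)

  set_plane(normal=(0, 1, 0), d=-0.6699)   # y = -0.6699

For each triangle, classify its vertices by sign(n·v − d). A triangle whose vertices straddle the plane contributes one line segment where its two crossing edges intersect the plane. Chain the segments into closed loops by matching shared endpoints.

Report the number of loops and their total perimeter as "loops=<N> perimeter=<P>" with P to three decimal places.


loops=1 perimeter=2.613

Straddling triangles (4 of 16):
  (v7,v0,v8) [++-] → (0, -0.6699, 0)–(-0.48313, -0.6699, 0)  len=0.4831
  (v7,v8,v2) [+-+] → (-0.48313, -0.6699, 0)–(0, -0.6699, 0.667)  len=0.8236
  (v8,v0,v9) [-++] → (0, -0.6699, 0)–(0.48313, -0.6699, 0)  len=0.4831
  (v8,v9,v2) [-++] → (0.48313, -0.6699, 0)–(0, -0.6699, 0.667)  len=0.8236

Chained into 1 loop(s):
  loop 1: 4 segments, perimeter = 2.6134
Total perimeter = 2.613


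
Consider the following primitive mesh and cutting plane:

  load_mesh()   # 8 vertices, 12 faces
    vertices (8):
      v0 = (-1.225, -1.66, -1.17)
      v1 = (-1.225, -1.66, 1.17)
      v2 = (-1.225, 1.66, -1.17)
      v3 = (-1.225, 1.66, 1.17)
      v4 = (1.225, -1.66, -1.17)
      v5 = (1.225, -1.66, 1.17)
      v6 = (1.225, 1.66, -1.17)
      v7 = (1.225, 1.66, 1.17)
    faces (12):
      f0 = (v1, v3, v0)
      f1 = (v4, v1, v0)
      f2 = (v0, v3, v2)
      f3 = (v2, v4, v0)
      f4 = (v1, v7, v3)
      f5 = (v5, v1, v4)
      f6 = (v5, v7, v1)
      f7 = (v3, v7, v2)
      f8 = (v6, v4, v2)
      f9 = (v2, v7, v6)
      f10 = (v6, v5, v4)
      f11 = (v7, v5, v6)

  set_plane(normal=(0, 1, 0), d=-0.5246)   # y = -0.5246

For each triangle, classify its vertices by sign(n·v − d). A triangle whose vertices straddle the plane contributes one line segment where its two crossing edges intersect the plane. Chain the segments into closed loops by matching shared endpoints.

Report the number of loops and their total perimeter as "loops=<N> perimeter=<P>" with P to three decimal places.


loops=1 perimeter=9.580

Straddling triangles (8 of 12):
  (v1,v3,v0) [-+-] → (-1.225, -0.5246, 1.17)–(-1.225, -0.5246, -0.369748)  len=1.5397
  (v0,v3,v2) [-++] → (-1.225, -0.5246, -0.369748)–(-1.225, -0.5246, -1.17)  len=0.8003
  (v2,v4,v0) [+--] → (0.38713, -0.5246, -1.17)–(-1.225, -0.5246, -1.17)  len=1.6121
  (v1,v7,v3) [-++] → (-0.38713, -0.5246, 1.17)–(-1.225, -0.5246, 1.17)  len=0.8379
  (v5,v7,v1) [-+-] → (1.225, -0.5246, 1.17)–(-0.38713, -0.5246, 1.17)  len=1.6121
  (v6,v4,v2) [+-+] → (1.225, -0.5246, -1.17)–(0.38713, -0.5246, -1.17)  len=0.8379
  (v6,v5,v4) [+--] → (1.225, -0.5246, 0.369748)–(1.225, -0.5246, -1.17)  len=1.5397
  (v7,v5,v6) [+-+] → (1.225, -0.5246, 1.17)–(1.225, -0.5246, 0.369748)  len=0.8003

Chained into 1 loop(s):
  loop 1: 8 segments, perimeter = 9.5800
Total perimeter = 9.580


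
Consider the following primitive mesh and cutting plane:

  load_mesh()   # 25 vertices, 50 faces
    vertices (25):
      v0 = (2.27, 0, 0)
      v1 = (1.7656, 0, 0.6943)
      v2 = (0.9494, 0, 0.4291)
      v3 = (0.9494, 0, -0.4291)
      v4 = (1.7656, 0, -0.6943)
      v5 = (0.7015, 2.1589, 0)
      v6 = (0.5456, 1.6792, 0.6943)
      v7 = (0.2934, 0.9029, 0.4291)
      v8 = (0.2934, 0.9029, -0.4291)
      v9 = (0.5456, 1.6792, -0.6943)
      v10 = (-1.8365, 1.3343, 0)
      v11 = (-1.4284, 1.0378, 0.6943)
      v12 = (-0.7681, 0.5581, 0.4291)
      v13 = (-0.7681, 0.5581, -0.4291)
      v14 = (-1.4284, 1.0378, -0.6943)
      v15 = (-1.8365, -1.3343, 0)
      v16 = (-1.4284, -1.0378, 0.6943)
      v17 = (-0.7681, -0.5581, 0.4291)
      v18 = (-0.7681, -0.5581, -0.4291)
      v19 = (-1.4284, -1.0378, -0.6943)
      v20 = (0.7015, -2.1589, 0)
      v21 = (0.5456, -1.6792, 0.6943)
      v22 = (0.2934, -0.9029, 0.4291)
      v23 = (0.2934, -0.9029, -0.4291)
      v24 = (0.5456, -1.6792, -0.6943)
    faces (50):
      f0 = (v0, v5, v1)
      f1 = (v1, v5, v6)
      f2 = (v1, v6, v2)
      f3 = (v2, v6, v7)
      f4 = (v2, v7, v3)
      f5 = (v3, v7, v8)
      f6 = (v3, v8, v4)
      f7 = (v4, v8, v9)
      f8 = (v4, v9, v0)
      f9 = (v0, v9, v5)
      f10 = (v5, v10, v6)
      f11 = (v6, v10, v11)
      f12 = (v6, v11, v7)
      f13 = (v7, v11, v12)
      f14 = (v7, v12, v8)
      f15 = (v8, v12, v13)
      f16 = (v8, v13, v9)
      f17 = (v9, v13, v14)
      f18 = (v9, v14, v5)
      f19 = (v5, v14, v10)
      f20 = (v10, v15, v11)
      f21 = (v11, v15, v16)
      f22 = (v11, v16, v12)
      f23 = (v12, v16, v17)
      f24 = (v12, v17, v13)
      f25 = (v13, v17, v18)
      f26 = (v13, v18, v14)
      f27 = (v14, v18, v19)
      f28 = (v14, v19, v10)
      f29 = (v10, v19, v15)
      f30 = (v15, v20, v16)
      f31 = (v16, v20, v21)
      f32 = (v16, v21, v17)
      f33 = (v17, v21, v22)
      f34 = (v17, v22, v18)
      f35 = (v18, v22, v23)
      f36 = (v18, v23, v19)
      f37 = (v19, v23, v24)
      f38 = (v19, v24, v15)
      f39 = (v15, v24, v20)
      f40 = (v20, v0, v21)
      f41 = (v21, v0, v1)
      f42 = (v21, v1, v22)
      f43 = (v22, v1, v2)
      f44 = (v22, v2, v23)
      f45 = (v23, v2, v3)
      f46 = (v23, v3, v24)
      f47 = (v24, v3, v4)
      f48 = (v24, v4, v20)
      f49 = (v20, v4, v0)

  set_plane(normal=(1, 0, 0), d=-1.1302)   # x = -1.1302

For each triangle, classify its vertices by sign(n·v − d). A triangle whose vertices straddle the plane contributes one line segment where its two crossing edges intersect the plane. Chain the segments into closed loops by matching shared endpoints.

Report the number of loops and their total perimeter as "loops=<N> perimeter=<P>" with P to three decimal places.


loops=1 perimeter=7.892

Straddling triangles (18 of 50):
  (v5,v10,v6) [+-+] → (-1.1302, 1.56378, 0)–(-1.1302, 1.43656, 0.205862)  len=0.2420
  (v6,v10,v11) [+--] → (-1.1302, 1.43656, 0.205862)–(-1.1302, 1.13469, 0.6943)  len=0.5742
  (v6,v11,v7) [+-+] → (-1.1302, 1.13469, 0.6943)–(-1.1302, 1.01444, 0.64837)  len=0.1287
  (v7,v11,v12) [+-+] → (-1.1302, 1.01444, 0.64837)–(-1.1302, 0.821161, 0.574532)  len=0.2069
  (v9,v13,v14) [++-] → (-1.1302, 0.821161, -0.574532)–(-1.1302, 1.13469, -0.6943)  len=0.3356
  (v9,v14,v5) [+-+] → (-1.1302, 1.13469, -0.6943)–(-1.1302, 1.19476, -0.597093)  len=0.1143
  (v5,v14,v10) [+--] → (-1.1302, 1.19476, -0.597093)–(-1.1302, 1.56378, 0)  len=0.7019
  (v11,v16,v12) [--+] → (-1.1302, -0.317071, 0.574532)–(-1.1302, 0.821161, 0.574532)  len=1.1382
  (v12,v16,v17) [+-+] → (-1.1302, -0.317071, 0.574532)–(-1.1302, -0.821161, 0.574532)  len=0.5041
  (v13,v18,v14) [++-] → (-1.1302, 0.317071, -0.574532)–(-1.1302, 0.821161, -0.574532)  len=0.5041
  (v14,v18,v19) [-+-] → (-1.1302, 0.317071, -0.574532)–(-1.1302, -0.821161, -0.574532)  len=1.1382
  (v15,v20,v16) [-+-] → (-1.1302, -1.56378, 0)–(-1.1302, -1.19476, 0.597093)  len=0.7019
  (v16,v20,v21) [-++] → (-1.1302, -1.19476, 0.597093)–(-1.1302, -1.13469, 0.6943)  len=0.1143
  (v16,v21,v17) [-++] → (-1.1302, -1.13469, 0.6943)–(-1.1302, -0.821161, 0.574532)  len=0.3356
  (v18,v23,v19) [++-] → (-1.1302, -1.01444, -0.64837)–(-1.1302, -0.821161, -0.574532)  len=0.2069
  (v19,v23,v24) [-++] → (-1.1302, -1.01444, -0.64837)–(-1.1302, -1.13469, -0.6943)  len=0.1287
  (v19,v24,v15) [-+-] → (-1.1302, -1.13469, -0.6943)–(-1.1302, -1.43656, -0.205862)  len=0.5742
  (v15,v24,v20) [-++] → (-1.1302, -1.43656, -0.205862)–(-1.1302, -1.56378, 0)  len=0.2420

Chained into 1 loop(s):
  loop 1: 18 segments, perimeter = 7.8919
Total perimeter = 7.892


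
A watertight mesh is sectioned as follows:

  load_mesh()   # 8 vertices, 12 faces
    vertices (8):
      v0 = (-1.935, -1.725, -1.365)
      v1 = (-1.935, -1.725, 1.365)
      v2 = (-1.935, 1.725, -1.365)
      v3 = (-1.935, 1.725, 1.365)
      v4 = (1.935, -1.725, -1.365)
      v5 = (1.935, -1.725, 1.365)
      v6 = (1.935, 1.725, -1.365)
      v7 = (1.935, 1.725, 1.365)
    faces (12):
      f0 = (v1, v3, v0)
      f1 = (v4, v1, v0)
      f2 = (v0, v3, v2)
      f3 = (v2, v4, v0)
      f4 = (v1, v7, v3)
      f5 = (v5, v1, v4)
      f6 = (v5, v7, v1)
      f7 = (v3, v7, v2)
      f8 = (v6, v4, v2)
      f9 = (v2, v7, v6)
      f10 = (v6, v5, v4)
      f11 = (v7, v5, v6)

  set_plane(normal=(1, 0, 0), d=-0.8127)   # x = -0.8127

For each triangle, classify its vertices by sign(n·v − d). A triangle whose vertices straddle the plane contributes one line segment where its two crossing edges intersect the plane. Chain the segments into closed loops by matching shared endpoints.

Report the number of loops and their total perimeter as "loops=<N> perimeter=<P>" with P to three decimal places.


Straddling triangles (8 of 12):
  (v4,v1,v0) [+--] → (-0.8127, -1.725, 0.5733)–(-0.8127, -1.725, -1.365)  len=1.9383
  (v2,v4,v0) [-+-] → (-0.8127, 0.7245, -1.365)–(-0.8127, -1.725, -1.365)  len=2.4495
  (v1,v7,v3) [-+-] → (-0.8127, -0.7245, 1.365)–(-0.8127, 1.725, 1.365)  len=2.4495
  (v5,v1,v4) [+-+] → (-0.8127, -1.725, 1.365)–(-0.8127, -1.725, 0.5733)  len=0.7917
  (v5,v7,v1) [++-] → (-0.8127, -0.7245, 1.365)–(-0.8127, -1.725, 1.365)  len=1.0005
  (v3,v7,v2) [-+-] → (-0.8127, 1.725, 1.365)–(-0.8127, 1.725, -0.5733)  len=1.9383
  (v6,v4,v2) [++-] → (-0.8127, 0.7245, -1.365)–(-0.8127, 1.725, -1.365)  len=1.0005
  (v2,v7,v6) [-++] → (-0.8127, 1.725, -0.5733)–(-0.8127, 1.725, -1.365)  len=0.7917

Chained into 1 loop(s):
  loop 1: 8 segments, perimeter = 12.3600
Total perimeter = 12.360

loops=1 perimeter=12.360


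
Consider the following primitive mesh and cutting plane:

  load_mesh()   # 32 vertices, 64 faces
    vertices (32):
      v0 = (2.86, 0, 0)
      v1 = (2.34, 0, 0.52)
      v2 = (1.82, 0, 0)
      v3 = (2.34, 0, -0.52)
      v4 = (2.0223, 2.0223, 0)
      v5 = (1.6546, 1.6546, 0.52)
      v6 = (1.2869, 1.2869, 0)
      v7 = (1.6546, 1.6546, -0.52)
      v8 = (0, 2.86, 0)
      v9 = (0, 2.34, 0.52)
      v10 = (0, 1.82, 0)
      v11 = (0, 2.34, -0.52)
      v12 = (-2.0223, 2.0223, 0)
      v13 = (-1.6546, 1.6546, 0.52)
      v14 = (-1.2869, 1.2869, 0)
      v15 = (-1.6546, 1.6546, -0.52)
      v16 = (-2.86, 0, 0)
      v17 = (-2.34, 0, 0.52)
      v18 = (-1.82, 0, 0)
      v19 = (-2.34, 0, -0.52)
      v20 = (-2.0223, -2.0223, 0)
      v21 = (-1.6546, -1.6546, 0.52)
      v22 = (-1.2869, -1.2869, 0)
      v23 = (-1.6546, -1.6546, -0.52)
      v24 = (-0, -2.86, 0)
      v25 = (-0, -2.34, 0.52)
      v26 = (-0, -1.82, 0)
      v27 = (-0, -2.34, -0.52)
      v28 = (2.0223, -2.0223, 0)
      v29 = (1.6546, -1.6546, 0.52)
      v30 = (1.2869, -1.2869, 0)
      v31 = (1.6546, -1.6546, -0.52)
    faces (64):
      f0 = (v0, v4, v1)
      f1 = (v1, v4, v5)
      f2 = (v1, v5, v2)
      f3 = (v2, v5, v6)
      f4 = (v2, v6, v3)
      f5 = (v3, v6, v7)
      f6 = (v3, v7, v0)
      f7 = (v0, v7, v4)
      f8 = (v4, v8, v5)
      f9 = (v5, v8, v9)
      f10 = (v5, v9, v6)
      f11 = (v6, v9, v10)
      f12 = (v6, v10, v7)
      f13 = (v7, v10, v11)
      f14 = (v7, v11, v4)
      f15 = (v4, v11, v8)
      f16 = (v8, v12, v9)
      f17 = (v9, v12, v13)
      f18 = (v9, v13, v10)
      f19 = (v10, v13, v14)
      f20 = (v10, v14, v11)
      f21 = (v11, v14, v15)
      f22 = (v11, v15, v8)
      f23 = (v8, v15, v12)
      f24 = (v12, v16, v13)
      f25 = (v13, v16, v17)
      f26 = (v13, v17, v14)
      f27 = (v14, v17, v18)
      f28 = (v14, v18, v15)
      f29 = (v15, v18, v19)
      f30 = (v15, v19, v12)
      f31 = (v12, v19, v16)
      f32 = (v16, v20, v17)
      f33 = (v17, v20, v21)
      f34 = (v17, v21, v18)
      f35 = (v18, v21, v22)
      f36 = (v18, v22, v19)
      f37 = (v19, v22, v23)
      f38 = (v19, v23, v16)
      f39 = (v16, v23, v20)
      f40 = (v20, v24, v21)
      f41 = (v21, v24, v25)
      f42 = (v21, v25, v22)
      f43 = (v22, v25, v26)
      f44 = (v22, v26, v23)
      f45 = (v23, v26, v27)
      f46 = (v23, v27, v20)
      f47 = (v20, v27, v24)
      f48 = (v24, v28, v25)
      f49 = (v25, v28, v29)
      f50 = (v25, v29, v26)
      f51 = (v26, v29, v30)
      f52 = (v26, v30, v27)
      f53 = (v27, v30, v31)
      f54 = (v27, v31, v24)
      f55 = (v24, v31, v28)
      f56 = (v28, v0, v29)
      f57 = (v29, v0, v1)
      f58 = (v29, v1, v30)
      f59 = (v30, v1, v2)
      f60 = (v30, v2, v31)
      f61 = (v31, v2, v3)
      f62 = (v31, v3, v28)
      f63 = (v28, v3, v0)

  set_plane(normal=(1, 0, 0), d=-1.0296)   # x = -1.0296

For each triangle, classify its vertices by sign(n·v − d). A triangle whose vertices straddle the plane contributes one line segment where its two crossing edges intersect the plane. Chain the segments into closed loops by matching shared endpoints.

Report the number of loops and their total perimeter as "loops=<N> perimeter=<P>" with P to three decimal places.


loops=2 perimeter=5.883

Straddling triangles (16 of 64):
  (v8,v12,v9) [+-+] → (-1.0296, 2.43351, 0)–(-1.0296, 2.17825, 0.255256)  len=0.3610
  (v9,v12,v13) [+--] → (-1.0296, 2.17825, 0.255256)–(-1.0296, 1.9135, 0.52)  len=0.3744
  (v9,v13,v10) [+-+] → (-1.0296, 1.9135, 0.52)–(-1.0296, 1.71708, 0.323578)  len=0.2778
  (v10,v13,v14) [+--] → (-1.0296, 1.71708, 0.323578)–(-1.0296, 1.39349, 0)  len=0.4576
  (v10,v14,v11) [+-+] → (-1.0296, 1.39349, 0)–(-1.0296, 1.49745, -0.103968)  len=0.1470
  (v11,v14,v15) [+--] → (-1.0296, 1.49745, -0.103968)–(-1.0296, 1.9135, -0.52)  len=0.5884
  (v11,v15,v8) [+-+] → (-1.0296, 1.9135, -0.52)–(-1.0296, 2.10992, -0.323578)  len=0.2778
  (v8,v15,v12) [+--] → (-1.0296, 2.10992, -0.323578)–(-1.0296, 2.43351, 0)  len=0.4576
  (v20,v24,v21) [-+-] → (-1.0296, -2.43351, 0)–(-1.0296, -2.10992, 0.323578)  len=0.4576
  (v21,v24,v25) [-++] → (-1.0296, -2.10992, 0.323578)–(-1.0296, -1.9135, 0.52)  len=0.2778
  (v21,v25,v22) [-+-] → (-1.0296, -1.9135, 0.52)–(-1.0296, -1.49745, 0.103968)  len=0.5884
  (v22,v25,v26) [-++] → (-1.0296, -1.49745, 0.103968)–(-1.0296, -1.39349, 0)  len=0.1470
  (v22,v26,v23) [-+-] → (-1.0296, -1.39349, 0)–(-1.0296, -1.71708, -0.323578)  len=0.4576
  (v23,v26,v27) [-++] → (-1.0296, -1.71708, -0.323578)–(-1.0296, -1.9135, -0.52)  len=0.2778
  (v23,v27,v20) [-+-] → (-1.0296, -1.9135, -0.52)–(-1.0296, -2.17825, -0.255256)  len=0.3744
  (v20,v27,v24) [-++] → (-1.0296, -2.17825, -0.255256)–(-1.0296, -2.43351, 0)  len=0.3610

Chained into 2 loop(s):
  loop 1: 8 segments, perimeter = 2.9416
  loop 2: 8 segments, perimeter = 2.9416
Total perimeter = 5.883
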